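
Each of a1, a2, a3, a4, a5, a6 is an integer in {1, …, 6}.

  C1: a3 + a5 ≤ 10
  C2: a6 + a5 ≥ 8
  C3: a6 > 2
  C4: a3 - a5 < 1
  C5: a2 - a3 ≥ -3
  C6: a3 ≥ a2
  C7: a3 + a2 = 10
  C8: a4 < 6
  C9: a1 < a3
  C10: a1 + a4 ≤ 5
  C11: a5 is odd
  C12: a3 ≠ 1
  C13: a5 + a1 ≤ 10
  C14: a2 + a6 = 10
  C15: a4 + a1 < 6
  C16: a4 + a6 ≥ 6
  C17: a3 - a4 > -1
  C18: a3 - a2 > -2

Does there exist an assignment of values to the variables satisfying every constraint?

Satisfiable

Setting (a1, a2, a3, a4, a5, a6) = (2, 5, 5, 3, 5, 5) satisfies everything: constraint 1: a3 + a5 = 10; constraint 2: a6 + a5 = 10; constraint 4: a3 - a5 = 0, and the others follow.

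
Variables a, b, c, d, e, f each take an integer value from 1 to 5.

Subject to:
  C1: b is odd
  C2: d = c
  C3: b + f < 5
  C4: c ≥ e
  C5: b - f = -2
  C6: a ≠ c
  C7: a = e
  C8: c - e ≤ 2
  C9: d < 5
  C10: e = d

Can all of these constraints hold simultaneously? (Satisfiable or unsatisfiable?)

Unsatisfiable

From constraints 2, 7, and 10, a = e = d = c, so a = c. But constraint 6 says a ≠ c. Contradiction.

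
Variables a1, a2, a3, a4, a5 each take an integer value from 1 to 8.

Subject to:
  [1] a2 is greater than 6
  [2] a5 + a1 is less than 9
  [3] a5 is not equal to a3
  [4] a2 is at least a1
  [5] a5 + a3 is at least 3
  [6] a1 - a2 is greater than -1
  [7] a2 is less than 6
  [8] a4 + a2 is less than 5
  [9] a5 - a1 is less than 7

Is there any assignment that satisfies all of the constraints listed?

From constraint 1: a2 ≥ 7. From constraint 7: a2 ≤ 5. But 5 < 7, so no value of a2 works.

Unsatisfiable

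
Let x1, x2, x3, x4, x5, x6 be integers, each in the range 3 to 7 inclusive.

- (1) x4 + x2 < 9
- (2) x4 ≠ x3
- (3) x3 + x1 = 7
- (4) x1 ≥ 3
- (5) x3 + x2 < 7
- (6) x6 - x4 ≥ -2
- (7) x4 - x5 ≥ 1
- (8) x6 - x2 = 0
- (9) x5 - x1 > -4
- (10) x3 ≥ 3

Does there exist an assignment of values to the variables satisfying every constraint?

The assignment x1 = 4, x2 = 3, x3 = 3, x4 = 5, x5 = 3, x6 = 3 works:
  constraint 1 holds since x4 + x2 = 8.
  constraint 3 holds since x3 + x1 = 7.
  constraint 5 holds since x3 + x2 = 6.
The rest check out directly.

Satisfiable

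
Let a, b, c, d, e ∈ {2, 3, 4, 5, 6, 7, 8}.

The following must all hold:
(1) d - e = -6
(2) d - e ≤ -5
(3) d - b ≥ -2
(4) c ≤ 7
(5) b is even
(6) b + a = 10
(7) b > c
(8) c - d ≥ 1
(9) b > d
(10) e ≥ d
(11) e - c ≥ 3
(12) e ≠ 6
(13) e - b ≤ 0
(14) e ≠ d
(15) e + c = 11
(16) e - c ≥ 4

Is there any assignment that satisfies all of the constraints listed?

Constraints 3, 8, 11, and 13 give e − c ≥ 3, c − d ≥ 1, d − b ≥ -2, b − e ≥ 0.
Adding all 4 inequalities: the left sides telescope to 0, and the right sides sum to 3 + 1 + (-2) + 0 = 2. So 0 ≥ 2, which is false.

Unsatisfiable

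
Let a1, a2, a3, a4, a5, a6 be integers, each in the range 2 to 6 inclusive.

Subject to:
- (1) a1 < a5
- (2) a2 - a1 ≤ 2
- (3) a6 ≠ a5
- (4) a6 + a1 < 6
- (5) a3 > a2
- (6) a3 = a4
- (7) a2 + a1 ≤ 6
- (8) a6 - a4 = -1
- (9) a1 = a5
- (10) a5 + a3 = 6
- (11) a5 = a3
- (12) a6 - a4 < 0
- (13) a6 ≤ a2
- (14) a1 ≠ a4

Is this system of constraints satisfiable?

Unsatisfiable

From constraints 6, 9, and 11, a1 = a5 = a3 = a4, so a1 = a4. But constraint 14 says a1 ≠ a4. Contradiction.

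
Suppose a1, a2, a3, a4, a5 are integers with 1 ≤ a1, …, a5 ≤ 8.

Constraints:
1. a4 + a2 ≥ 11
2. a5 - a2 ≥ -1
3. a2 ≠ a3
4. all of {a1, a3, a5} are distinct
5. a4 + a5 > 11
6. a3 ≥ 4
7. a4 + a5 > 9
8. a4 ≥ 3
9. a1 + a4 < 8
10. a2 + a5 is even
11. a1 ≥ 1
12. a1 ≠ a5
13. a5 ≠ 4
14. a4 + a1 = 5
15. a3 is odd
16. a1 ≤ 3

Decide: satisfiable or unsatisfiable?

Satisfiable

Take a1 = 1, a2 = 8, a3 = 5, a4 = 4, a5 = 8. Then constraint 1: a4 + a2 = 12; constraint 2: a5 - a2 = 0; constraint 5: a4 + a5 = 12, and every other listed constraint is also met.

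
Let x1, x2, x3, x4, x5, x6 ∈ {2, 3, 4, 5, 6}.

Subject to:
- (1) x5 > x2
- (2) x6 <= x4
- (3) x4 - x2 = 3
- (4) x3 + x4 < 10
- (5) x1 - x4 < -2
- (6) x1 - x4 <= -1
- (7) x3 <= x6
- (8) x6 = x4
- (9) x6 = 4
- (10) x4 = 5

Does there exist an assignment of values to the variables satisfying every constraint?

Unsatisfiable

Constraint 9 fixes x6 = 4 and constraint 10 fixes x4 = 5, but constraint 8 requires x6 = x4. Since 4 ≠ 5, contradiction.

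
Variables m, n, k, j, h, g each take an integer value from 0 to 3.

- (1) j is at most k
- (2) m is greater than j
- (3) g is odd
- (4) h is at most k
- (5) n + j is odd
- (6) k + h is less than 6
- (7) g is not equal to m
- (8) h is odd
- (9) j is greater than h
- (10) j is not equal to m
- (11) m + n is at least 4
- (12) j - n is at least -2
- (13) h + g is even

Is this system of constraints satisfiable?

Setting (m, n, k, j, h, g) = (3, 3, 2, 2, 1, 1) satisfies everything: constraint 6: k + h = 3; constraint 11: m + n = 6; constraint 12: j - n = -1, and the others follow.

Satisfiable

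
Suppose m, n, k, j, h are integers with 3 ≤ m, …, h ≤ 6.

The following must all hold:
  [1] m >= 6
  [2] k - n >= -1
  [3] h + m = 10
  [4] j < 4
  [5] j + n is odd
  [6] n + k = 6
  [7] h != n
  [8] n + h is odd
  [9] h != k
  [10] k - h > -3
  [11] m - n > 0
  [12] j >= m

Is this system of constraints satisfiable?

Unsatisfiable

From constraints 1 and 12: j ≥ m and m ≥ 6, so j ≥ 6. From constraint 4: j ≤ 3. But 3 < 6, so no value of j works.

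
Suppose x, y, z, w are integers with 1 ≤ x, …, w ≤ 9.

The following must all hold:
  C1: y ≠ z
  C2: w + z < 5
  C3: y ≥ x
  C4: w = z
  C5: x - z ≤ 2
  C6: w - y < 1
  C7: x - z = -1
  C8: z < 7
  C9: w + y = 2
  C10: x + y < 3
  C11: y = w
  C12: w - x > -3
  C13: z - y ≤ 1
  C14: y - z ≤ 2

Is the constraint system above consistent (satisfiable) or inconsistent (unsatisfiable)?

From constraints 4 and 11, y = w = z, so y = z. But constraint 1 says y ≠ z. Contradiction.

Unsatisfiable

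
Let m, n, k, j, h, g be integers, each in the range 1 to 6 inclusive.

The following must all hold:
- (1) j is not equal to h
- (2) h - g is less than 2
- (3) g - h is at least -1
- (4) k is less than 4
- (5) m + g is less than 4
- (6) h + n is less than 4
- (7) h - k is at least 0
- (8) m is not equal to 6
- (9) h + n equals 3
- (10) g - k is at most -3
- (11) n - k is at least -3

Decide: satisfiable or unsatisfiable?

Unsatisfiable

Constraints 3, 7, and 10 give k − g ≥ 3, g − h ≥ -1, h − k ≥ 0.
Adding all 3 inequalities: the left sides telescope to 0, and the right sides sum to 3 + (-1) + 0 = 2. So 0 ≥ 2, which is false.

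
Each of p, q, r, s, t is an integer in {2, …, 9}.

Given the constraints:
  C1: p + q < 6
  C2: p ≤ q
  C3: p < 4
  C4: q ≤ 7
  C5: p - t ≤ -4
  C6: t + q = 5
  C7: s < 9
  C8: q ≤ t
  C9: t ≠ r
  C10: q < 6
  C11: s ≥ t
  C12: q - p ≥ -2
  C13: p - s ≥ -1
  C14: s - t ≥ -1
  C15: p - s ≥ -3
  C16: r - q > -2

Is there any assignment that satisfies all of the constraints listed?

Constraints 5, 13, and 14 give t − p ≥ 4, p − s ≥ -1, s − t ≥ -1.
Adding all 3 inequalities: the left sides telescope to 0, and the right sides sum to 4 + (-1) + (-1) = 2. So 0 ≥ 2, which is false.

Unsatisfiable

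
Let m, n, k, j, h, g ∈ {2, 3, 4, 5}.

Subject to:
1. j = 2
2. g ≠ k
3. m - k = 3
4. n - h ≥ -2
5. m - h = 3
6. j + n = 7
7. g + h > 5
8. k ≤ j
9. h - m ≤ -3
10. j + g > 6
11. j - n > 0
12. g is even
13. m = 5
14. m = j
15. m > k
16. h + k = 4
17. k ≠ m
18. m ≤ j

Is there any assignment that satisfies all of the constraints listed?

Unsatisfiable

Constraint 13 fixes m = 5 and constraint 1 fixes j = 2, but constraint 14 requires m = j. Since 5 ≠ 2, contradiction.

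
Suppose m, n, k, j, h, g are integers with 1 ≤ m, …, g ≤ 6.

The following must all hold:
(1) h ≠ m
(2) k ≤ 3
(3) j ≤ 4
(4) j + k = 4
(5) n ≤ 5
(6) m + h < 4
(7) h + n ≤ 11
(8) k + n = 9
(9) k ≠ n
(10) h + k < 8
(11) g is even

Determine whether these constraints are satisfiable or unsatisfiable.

From constraint 2: k ≤ 3. From constraint 5: n ≤ 5. Hence k + n ≤ 8. But constraint 8 requires k + n = 9, and 9 > 8. Contradiction.

Unsatisfiable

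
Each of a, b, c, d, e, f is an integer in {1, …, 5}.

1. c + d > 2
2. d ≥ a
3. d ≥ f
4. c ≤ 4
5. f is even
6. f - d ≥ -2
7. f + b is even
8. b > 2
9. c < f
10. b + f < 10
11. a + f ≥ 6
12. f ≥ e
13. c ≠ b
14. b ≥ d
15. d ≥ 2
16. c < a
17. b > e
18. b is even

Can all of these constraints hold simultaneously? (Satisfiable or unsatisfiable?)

Satisfiable

Try a = 3, b = 4, c = 1, d = 4, e = 1, f = 4.
Check constraint 1: c + d = 5; constraint 6: f - d = 0; constraint 10: b + f = 8. The remaining constraints are straightforward to verify.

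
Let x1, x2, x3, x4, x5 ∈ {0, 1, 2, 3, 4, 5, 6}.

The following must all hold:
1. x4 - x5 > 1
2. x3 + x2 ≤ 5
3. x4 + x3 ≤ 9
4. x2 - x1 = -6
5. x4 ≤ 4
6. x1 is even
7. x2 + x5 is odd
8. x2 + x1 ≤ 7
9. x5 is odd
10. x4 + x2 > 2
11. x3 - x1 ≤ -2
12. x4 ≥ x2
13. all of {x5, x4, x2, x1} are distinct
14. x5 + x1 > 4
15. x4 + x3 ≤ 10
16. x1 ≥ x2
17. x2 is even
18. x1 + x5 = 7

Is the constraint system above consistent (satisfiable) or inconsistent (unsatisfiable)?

Satisfiable

Try x1 = 6, x2 = 0, x3 = 4, x4 = 4, x5 = 1.
Check constraint 1: x4 - x5 = 3; constraint 2: x3 + x2 = 4. The remaining constraints are straightforward to verify.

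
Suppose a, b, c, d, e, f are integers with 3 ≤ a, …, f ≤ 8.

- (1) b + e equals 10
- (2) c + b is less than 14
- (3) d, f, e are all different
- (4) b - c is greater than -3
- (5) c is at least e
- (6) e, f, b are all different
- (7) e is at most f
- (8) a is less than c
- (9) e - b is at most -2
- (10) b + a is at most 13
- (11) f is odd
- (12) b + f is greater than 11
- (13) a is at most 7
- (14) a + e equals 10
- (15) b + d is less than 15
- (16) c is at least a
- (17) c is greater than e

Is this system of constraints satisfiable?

One satisfying assignment is a = 6, b = 6, c = 7, d = 8, e = 4, f = 7.
For the less obvious constraints — constraint 1: b + e = 10; constraint 2: c + b = 13 — and the others hold by inspection.

Satisfiable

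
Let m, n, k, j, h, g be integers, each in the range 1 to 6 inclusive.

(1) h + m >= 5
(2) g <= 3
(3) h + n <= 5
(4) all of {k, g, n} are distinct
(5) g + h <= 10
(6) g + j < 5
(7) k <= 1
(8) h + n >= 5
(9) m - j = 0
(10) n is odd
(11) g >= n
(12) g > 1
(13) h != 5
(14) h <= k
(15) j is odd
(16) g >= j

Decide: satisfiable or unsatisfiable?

Unsatisfiable

From constraints 7 and 14: h ≤ k ≤ 1. From constraints 2 and 11: n ≤ g ≤ 3. Hence h + n ≤ 4. But constraint 8 requires h + n ≥ 5, and 5 > 4. Contradiction.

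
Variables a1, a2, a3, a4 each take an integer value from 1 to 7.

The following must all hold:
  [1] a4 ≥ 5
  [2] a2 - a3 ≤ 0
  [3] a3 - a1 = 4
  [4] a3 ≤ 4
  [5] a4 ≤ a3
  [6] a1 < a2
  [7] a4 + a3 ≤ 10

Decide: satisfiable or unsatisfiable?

Unsatisfiable

From constraint 1: a4 ≥ 5. From constraints 4 and 5: a4 ≤ a3 and a3 ≤ 4, so a4 ≤ 4. But 4 < 5, so no value of a4 works.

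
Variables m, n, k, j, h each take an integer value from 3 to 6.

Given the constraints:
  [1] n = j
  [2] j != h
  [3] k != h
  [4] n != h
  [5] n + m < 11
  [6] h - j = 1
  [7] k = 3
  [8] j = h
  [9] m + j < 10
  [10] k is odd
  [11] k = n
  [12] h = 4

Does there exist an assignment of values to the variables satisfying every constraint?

Unsatisfiable

Constraint 7 fixes k = 3 and constraint 12 fixes h = 4. Constraints 1, 8, and 11 give k = n = j = h, so k = h. But 3 ≠ 4 — contradiction.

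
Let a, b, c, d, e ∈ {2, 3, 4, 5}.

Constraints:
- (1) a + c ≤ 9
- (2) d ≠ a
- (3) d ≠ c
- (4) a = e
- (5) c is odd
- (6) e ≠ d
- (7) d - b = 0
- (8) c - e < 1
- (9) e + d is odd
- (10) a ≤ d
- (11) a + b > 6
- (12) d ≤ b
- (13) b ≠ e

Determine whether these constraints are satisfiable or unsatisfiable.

Satisfiable

One satisfying assignment is a = 4, b = 5, c = 3, d = 5, e = 4.
For the less obvious constraints — constraint 1: a + c = 7; constraint 7: d - b = 0 — and the others hold by inspection.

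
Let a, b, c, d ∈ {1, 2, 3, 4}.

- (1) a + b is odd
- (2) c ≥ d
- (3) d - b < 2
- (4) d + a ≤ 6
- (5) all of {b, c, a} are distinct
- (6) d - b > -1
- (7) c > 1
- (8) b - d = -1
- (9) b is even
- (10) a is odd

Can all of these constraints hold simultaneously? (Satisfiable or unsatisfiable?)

Setting (a, b, c, d) = (1, 2, 3, 3) satisfies everything: constraint 3: d - b = 1; constraint 4: d + a = 4, and the others follow.

Satisfiable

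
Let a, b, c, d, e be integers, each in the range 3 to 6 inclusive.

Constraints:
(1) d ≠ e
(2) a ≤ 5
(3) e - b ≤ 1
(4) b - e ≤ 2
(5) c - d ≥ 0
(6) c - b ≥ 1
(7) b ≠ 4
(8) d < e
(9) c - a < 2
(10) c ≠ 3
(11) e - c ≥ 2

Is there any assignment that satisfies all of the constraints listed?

Unsatisfiable

Constraints 3, 6, and 11 give c − b ≥ 1, b − e ≥ -1, e − c ≥ 2.
Adding all 3 inequalities: the left sides telescope to 0, and the right sides sum to 1 + (-1) + 2 = 2. So 0 ≥ 2, which is false.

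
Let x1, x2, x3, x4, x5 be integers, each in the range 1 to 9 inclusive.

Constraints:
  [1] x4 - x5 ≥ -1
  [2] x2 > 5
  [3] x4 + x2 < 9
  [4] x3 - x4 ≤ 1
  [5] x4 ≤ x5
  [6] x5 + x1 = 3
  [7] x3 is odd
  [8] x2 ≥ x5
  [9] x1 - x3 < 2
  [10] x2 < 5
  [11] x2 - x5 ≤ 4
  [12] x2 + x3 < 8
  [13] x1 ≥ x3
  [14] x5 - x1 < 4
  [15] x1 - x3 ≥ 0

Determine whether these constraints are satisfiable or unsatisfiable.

Unsatisfiable

From constraint 2: x2 ≥ 6. From constraint 10: x2 ≤ 4. But 4 < 6, so no value of x2 works.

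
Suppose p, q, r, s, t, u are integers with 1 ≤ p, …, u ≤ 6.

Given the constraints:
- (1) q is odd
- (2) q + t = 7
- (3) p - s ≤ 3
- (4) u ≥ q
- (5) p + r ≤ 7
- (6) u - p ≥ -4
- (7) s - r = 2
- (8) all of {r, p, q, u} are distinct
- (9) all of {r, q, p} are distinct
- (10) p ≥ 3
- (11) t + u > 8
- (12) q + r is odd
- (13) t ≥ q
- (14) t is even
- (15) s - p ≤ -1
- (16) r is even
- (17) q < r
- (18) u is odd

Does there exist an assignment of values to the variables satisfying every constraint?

The assignment p = 5, q = 1, r = 2, s = 4, t = 6, u = 3 works:
  constraint 2 holds since q + t = 7.
  constraint 3 holds since p - s = 1.
  constraint 5 holds since p + r = 7.
The rest check out directly.

Satisfiable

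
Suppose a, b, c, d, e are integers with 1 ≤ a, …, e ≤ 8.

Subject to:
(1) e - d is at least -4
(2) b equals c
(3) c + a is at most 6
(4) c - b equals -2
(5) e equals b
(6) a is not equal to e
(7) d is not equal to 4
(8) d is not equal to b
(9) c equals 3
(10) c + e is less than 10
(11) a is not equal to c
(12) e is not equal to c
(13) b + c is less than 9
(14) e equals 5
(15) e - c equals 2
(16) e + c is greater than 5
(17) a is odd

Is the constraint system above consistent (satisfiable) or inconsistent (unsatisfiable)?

Constraint 14 fixes e = 5 and constraint 9 fixes c = 3. Constraints 2 and 5 give e = b = c, so e = c. But 5 ≠ 3 — contradiction.

Unsatisfiable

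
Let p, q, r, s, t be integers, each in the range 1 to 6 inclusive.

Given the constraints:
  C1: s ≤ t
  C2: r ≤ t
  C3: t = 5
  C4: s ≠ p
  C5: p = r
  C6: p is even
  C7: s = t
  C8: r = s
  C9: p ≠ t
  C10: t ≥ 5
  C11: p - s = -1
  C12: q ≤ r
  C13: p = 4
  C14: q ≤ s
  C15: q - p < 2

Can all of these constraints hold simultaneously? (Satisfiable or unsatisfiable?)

Unsatisfiable

Constraint 13 fixes p = 4 and constraint 3 fixes t = 5. Constraints 5, 7, and 8 give p = r = s = t, so p = t. But 4 ≠ 5 — contradiction.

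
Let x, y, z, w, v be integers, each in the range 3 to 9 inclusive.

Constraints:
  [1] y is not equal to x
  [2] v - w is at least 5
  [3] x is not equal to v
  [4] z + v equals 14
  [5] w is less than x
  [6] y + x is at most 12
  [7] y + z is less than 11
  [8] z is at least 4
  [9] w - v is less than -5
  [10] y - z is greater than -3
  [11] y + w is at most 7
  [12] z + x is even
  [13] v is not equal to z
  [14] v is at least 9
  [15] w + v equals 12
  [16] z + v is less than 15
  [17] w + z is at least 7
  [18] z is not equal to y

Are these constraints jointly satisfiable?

Take x = 7, y = 4, z = 5, w = 3, v = 9. Then constraint 2: v - w = 6; constraint 4: z + v = 14; constraint 6: y + x = 11, and every other listed constraint is also met.

Satisfiable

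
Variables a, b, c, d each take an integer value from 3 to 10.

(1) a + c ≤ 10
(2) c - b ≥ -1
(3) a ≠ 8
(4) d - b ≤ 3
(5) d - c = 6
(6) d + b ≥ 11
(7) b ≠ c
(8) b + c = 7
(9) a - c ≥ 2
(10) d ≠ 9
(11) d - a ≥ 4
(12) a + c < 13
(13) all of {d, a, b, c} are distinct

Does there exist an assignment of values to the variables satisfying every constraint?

Constraints 2, 4, 9, and 11 give d − a ≥ 4, a − c ≥ 2, c − b ≥ -1, b − d ≥ -3.
Adding all 4 inequalities: the left sides telescope to 0, and the right sides sum to 4 + 2 + (-1) + (-3) = 2. So 0 ≥ 2, which is false.

Unsatisfiable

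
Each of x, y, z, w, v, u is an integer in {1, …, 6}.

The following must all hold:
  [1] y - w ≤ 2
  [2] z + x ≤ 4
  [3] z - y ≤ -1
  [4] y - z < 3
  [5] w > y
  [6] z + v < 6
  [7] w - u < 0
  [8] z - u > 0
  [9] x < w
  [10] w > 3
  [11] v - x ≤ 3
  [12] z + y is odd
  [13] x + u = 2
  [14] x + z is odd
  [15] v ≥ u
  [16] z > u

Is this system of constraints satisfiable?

Constraints 3, 5, 7, and 16 give w < u, u < z, z < y, y < w. Chaining: w < u < z < y < w, which forces w < w — impossible.

Unsatisfiable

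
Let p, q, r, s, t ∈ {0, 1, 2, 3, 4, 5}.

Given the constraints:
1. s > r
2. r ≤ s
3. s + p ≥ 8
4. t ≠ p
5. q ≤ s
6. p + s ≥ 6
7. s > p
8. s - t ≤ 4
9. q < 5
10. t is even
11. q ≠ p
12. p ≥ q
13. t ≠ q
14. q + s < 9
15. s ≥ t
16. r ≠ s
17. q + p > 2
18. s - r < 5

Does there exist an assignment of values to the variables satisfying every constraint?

Satisfiable

One satisfying assignment is p = 3, q = 1, r = 2, s = 5, t = 4.
For the less obvious constraints — constraint 3: s + p = 8; constraint 6: p + s = 8 — and the others hold by inspection.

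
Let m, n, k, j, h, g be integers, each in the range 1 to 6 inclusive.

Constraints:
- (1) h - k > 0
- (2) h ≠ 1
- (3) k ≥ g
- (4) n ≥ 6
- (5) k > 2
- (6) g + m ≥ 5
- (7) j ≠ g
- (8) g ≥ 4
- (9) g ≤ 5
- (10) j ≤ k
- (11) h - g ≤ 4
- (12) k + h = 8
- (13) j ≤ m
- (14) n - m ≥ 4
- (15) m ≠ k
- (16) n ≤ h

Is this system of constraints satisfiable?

Unsatisfiable

From constraints 3 and 8: k ≥ g ≥ 4. From constraints 4 and 16: h ≥ n ≥ 6. Hence k + h ≥ 10. But constraint 12 requires k + h = 8, and 8 < 10. Contradiction.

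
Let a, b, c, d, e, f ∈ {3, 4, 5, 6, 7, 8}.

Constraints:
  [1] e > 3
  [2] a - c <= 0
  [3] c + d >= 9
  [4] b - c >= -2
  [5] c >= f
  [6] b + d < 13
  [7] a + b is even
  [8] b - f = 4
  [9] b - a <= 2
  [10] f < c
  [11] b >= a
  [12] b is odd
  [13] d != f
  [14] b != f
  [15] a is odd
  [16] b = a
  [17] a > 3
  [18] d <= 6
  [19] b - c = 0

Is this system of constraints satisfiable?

Satisfiable

Setting (a, b, c, d, e, f) = (7, 7, 7, 5, 5, 3) satisfies everything: constraint 2: a - c = 0; constraint 3: c + d = 12, and the others follow.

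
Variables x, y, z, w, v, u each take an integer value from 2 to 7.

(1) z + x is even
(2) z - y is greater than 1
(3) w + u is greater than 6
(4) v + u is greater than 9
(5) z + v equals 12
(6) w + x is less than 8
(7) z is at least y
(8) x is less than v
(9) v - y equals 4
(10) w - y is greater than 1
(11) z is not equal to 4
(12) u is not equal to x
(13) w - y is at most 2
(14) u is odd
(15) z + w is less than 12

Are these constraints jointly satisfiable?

Satisfiable

Setting (x, y, z, w, v, u) = (2, 2, 6, 4, 6, 5) satisfies everything: constraint 2: z - y = 4; constraint 3: w + u = 9; constraint 4: v + u = 11, and the others follow.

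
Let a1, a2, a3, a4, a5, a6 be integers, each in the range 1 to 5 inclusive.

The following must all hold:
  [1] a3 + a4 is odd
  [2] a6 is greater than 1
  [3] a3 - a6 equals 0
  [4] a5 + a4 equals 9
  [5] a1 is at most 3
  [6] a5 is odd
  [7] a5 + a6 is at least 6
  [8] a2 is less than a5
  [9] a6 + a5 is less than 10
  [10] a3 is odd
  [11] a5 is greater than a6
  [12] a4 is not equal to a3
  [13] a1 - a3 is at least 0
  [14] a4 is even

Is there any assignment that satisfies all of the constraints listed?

Satisfiable

Take a1 = 3, a2 = 3, a3 = 3, a4 = 4, a5 = 5, a6 = 3. Then constraint 3: a3 - a6 = 0; constraint 4: a5 + a4 = 9; constraint 7: a5 + a6 = 8, and every other listed constraint is also met.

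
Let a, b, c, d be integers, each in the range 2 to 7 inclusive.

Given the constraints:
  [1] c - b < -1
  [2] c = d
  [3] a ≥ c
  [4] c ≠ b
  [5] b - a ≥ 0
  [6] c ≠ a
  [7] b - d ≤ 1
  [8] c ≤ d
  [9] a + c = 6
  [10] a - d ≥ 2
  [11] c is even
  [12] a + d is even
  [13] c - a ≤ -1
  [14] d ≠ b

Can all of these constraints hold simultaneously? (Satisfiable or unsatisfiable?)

Unsatisfiable

Constraints 5, 7, and 10 give d − b ≥ -1, b − a ≥ 0, a − d ≥ 2.
Adding all 3 inequalities: the left sides telescope to 0, and the right sides sum to (-1) + 0 + 2 = 1. So 0 ≥ 1, which is false.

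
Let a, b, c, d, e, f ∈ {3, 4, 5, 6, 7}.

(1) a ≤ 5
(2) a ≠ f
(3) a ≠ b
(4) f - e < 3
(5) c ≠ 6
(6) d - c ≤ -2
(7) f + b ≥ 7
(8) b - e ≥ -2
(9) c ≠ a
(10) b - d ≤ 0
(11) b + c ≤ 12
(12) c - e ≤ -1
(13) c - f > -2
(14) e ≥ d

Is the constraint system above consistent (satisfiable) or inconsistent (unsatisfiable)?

Constraints 6, 8, 10, and 12 give c − d ≥ 2, d − b ≥ 0, b − e ≥ -2, e − c ≥ 1.
Adding all 4 inequalities: the left sides telescope to 0, and the right sides sum to 2 + 0 + (-2) + 1 = 1. So 0 ≥ 1, which is false.

Unsatisfiable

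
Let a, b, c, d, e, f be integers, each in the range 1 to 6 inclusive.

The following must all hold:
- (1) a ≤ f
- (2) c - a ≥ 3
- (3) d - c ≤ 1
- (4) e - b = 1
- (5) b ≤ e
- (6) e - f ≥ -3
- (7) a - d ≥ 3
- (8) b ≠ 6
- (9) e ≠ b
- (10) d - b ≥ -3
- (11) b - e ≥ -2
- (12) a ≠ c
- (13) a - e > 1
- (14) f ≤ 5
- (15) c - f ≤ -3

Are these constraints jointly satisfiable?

Constraints 2, 6, 7, 10, 11, and 15 give a − d ≥ 3, d − b ≥ -3, b − e ≥ -2, e − f ≥ -3, f − c ≥ 3, c − a ≥ 3.
Adding all 6 inequalities: the left sides telescope to 0, and the right sides sum to 3 + (-3) + (-2) + (-3) + 3 + 3 = 1. So 0 ≥ 1, which is false.

Unsatisfiable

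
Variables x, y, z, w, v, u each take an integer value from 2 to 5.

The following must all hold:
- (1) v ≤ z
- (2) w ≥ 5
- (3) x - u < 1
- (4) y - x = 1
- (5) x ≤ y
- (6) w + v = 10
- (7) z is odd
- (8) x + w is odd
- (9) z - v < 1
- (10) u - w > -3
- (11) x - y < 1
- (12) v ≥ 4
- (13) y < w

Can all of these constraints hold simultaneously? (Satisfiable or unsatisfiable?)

Satisfiable

Setting (x, y, z, w, v, u) = (2, 3, 5, 5, 5, 3) satisfies everything: constraint 3: x - u = -1; constraint 4: y - x = 1; constraint 6: w + v = 10, and the others follow.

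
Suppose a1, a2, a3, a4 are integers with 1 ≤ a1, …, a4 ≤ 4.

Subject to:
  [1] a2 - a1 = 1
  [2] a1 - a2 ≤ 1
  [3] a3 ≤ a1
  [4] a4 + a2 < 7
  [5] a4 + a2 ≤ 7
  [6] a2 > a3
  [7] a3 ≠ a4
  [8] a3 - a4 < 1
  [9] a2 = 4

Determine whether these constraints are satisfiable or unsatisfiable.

Satisfiable

Take a1 = 3, a2 = 4, a3 = 1, a4 = 2. Then constraint 1: a2 - a1 = 1; constraint 2: a1 - a2 = -1, and every other listed constraint is also met.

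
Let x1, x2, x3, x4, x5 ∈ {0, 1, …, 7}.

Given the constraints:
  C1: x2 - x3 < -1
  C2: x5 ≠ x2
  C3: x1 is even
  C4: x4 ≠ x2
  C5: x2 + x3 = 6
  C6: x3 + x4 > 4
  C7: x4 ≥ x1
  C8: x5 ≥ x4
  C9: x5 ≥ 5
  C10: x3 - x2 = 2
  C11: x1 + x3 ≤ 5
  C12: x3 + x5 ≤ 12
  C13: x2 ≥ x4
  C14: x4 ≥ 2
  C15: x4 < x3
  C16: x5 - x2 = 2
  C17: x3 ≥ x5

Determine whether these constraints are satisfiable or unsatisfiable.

Unsatisfiable

From constraints 13 and 14: x2 ≥ x4 ≥ 2. From constraints 9 and 17: x3 ≥ x5 ≥ 5. Hence x2 + x3 ≥ 7. But constraint 5 requires x2 + x3 = 6, and 6 < 7. Contradiction.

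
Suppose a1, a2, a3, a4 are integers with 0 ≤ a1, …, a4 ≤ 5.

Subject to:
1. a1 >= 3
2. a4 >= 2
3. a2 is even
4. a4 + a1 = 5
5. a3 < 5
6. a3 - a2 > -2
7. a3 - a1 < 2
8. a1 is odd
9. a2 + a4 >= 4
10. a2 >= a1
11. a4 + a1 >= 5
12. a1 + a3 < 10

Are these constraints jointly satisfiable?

The assignment a1 = 3, a2 = 4, a3 = 4, a4 = 2 works:
  constraint 4 holds since a4 + a1 = 5.
  constraint 6 holds since a3 - a2 = 0.
The rest check out directly.

Satisfiable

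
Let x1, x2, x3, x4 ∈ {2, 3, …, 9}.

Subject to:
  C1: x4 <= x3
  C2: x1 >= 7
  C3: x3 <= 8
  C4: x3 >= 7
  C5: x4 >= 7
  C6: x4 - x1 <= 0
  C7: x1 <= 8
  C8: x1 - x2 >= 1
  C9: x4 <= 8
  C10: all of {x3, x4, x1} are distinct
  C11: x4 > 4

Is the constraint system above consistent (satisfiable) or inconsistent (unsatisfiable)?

Constraints 2, 3, 4, 5, 7, and 9 confine each of x3, x4, x1 to the 2 values {7, 8}.
Constraint 10 requires all 3 of them to be distinct, but only 2 values are available — impossible by the pigeonhole principle.

Unsatisfiable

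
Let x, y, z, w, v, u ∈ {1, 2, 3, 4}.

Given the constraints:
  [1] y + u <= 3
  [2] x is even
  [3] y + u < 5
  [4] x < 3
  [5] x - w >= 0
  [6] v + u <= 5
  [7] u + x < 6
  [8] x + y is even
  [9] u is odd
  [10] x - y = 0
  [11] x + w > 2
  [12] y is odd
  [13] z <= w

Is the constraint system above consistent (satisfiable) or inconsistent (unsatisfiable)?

Constraint 2 makes x even and constraint 12 makes y odd, so x + y must be odd. Constraint 8 says x + y is even — contradiction.

Unsatisfiable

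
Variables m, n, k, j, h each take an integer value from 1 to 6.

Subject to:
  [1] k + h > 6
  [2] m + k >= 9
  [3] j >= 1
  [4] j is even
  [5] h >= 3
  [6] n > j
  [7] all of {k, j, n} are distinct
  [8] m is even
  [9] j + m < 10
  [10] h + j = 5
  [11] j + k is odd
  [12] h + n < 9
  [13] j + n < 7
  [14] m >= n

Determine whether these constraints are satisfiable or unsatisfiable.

Satisfiable

The assignment m = 6, n = 3, k = 5, j = 2, h = 3 works:
  constraint 1 holds since k + h = 8.
  constraint 2 holds since m + k = 11.
The rest check out directly.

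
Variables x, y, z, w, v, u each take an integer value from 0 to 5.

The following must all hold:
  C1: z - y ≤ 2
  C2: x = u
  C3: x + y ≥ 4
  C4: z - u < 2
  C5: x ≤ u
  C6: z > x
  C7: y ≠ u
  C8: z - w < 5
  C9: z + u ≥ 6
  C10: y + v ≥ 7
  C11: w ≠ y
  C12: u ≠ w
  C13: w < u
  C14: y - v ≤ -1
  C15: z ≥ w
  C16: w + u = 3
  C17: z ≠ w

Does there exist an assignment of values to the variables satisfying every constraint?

Satisfiable

One satisfying assignment is x = 3, y = 4, z = 4, w = 0, v = 5, u = 3.
For the less obvious constraints — constraint 1: z - y = 0; constraint 3: x + y = 7; constraint 4: z - u = 1 — and the others hold by inspection.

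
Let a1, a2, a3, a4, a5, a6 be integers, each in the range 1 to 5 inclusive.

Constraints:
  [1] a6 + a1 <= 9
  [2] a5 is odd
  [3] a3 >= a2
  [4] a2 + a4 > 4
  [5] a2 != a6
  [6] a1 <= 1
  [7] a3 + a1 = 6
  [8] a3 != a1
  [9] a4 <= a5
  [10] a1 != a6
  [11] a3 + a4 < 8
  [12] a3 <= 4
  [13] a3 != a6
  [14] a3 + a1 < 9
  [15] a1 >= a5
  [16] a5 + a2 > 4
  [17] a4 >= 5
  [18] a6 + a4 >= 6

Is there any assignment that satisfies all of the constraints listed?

From constraints 9 and 17: a5 ≥ a4 and a4 ≥ 5, so a5 ≥ 5. From constraints 6 and 15: a5 ≤ a1 and a1 ≤ 1, so a5 ≤ 1. But 1 < 5, so no value of a5 works.

Unsatisfiable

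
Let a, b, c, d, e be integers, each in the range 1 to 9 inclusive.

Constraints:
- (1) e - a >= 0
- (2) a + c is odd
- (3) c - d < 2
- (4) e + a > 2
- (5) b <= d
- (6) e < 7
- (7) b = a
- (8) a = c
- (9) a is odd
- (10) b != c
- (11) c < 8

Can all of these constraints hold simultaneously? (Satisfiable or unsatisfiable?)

Unsatisfiable

From constraints 7 and 8, b = a = c, so b = c. But constraint 10 says b ≠ c. Contradiction.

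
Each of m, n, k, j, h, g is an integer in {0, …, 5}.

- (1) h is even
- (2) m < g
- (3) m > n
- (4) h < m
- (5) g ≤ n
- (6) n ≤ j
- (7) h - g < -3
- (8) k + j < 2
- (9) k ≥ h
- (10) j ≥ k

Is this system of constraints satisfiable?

Constraints 2, 3, and 5 give m < g, g ≤ n, n < m. Chaining: m < g ≤ n < m, which forces m < m — impossible.

Unsatisfiable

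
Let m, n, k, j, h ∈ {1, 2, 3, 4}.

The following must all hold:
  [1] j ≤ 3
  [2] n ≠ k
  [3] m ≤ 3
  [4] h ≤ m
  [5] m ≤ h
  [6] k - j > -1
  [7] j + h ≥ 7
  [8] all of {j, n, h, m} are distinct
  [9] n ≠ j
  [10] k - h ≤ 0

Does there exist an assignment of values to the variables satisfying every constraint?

Unsatisfiable

From constraint 1: j ≤ 3. From constraints 3 and 4: h ≤ m ≤ 3. Hence j + h ≤ 6. But constraint 7 requires j + h ≥ 7, and 7 > 6. Contradiction.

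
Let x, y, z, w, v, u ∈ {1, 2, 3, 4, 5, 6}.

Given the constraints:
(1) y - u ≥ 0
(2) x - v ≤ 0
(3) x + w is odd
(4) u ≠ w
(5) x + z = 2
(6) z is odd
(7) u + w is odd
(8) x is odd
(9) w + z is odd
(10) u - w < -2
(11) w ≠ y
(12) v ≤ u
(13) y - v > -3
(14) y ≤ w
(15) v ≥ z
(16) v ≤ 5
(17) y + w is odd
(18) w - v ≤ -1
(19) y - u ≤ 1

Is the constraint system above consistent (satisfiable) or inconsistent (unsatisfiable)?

Constraints 1, 12, 14, and 18 give u ≤ y, y ≤ w, w < v, v ≤ u. Chaining: u ≤ y ≤ w < v ≤ u, which forces u < u — impossible.

Unsatisfiable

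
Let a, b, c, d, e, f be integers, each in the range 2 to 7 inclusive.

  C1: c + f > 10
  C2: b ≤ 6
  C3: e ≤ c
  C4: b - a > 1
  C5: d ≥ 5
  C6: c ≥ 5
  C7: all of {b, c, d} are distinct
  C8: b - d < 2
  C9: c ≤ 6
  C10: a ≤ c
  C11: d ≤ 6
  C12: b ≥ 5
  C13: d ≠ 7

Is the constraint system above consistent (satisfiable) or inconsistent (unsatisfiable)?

Unsatisfiable

Constraints 2, 5, 6, 9, 11, and 12 confine each of b, c, d to the 2 values {5, 6}.
Constraint 7 requires all 3 of them to be distinct, but only 2 values are available — impossible by the pigeonhole principle.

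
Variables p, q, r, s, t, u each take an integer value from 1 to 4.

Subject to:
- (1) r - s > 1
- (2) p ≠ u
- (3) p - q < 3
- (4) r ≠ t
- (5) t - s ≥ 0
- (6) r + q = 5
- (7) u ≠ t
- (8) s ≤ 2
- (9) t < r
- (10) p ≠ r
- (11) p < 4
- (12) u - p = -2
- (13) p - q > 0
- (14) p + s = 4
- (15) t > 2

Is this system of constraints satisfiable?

Satisfiable

The assignment p = 3, q = 1, r = 4, s = 1, t = 3, u = 1 works:
  constraint 1 holds since r - s = 3.
  constraint 3 holds since p - q = 2.
The rest check out directly.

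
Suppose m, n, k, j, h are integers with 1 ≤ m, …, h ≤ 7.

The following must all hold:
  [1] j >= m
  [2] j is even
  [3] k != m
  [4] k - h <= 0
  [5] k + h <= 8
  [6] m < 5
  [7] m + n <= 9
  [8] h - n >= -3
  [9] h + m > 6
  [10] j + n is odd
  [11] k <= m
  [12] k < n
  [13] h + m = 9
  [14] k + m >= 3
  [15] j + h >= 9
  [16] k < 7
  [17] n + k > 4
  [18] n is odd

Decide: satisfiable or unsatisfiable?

Satisfiable

Setting (m, n, k, j, h) = (4, 5, 2, 4, 5) satisfies everything: constraint 4: k - h = -3; constraint 5: k + h = 7, and the others follow.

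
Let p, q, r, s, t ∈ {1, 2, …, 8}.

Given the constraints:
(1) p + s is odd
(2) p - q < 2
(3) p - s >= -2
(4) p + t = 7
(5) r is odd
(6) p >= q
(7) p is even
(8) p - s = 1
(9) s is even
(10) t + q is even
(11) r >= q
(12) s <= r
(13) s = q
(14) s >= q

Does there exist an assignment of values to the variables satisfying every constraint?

Constraint 7 makes p even and constraint 9 makes s even, so p + s must be even. Constraint 1 says p + s is odd — contradiction.

Unsatisfiable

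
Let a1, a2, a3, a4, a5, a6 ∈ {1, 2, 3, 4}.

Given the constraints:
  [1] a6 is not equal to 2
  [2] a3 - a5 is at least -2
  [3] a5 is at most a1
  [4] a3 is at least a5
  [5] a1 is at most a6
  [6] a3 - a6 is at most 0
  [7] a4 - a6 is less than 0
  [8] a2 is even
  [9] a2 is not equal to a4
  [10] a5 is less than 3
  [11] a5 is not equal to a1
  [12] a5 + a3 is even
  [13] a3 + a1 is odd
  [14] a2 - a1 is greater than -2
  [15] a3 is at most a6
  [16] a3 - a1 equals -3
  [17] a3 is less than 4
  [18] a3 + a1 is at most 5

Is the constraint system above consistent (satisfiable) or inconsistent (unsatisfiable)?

The assignment a1 = 4, a2 = 4, a3 = 1, a4 = 3, a5 = 1, a6 = 4 works:
  constraint 2 holds since a3 - a5 = 0.
  constraint 6 holds since a3 - a6 = -3.
The rest check out directly.

Satisfiable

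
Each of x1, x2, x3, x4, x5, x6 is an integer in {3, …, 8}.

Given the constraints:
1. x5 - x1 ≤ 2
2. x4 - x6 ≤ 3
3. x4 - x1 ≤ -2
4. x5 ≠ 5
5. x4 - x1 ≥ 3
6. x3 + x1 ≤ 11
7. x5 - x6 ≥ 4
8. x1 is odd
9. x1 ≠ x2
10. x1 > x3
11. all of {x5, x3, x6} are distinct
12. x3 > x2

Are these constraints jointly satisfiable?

Constraints 1, 2, 5, and 7 give x5 − x6 ≥ 4, x6 − x4 ≥ -3, x4 − x1 ≥ 3, x1 − x5 ≥ -2.
Adding all 4 inequalities: the left sides telescope to 0, and the right sides sum to 4 + (-3) + 3 + (-2) = 2. So 0 ≥ 2, which is false.

Unsatisfiable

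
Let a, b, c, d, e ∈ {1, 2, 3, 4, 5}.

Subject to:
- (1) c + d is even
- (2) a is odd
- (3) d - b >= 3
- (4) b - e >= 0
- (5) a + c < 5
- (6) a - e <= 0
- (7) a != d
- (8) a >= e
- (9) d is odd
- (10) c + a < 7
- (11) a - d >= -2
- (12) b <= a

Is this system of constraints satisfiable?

Constraints 3, 4, 6, and 11 give b − e ≥ 0, e − a ≥ 0, a − d ≥ -2, d − b ≥ 3.
Adding all 4 inequalities: the left sides telescope to 0, and the right sides sum to 0 + 0 + (-2) + 3 = 1. So 0 ≥ 1, which is false.

Unsatisfiable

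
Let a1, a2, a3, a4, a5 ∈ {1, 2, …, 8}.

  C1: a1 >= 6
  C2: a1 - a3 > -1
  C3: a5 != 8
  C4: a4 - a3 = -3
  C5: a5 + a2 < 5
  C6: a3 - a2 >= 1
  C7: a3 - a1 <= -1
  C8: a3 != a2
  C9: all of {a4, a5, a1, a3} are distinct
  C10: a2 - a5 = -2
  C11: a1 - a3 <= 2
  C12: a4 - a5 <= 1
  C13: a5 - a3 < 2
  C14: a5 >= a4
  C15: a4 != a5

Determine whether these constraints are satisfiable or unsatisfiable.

Satisfiable

One satisfying assignment is a1 = 6, a2 = 1, a3 = 4, a4 = 1, a5 = 3.
For the less obvious constraints — constraint 2: a1 - a3 = 2; constraint 4: a4 - a3 = -3 — and the others hold by inspection.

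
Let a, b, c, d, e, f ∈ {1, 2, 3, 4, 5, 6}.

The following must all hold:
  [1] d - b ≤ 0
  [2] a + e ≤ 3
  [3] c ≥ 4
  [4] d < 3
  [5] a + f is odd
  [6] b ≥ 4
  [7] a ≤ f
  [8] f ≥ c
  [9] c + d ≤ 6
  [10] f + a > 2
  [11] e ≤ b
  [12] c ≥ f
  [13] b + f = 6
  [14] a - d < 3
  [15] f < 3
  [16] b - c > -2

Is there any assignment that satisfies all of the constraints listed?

Unsatisfiable

From constraint 6: b ≥ 4. From constraints 3 and 8: f ≥ c ≥ 4. Hence b + f ≥ 8. But constraint 13 requires b + f = 6, and 6 < 8. Contradiction.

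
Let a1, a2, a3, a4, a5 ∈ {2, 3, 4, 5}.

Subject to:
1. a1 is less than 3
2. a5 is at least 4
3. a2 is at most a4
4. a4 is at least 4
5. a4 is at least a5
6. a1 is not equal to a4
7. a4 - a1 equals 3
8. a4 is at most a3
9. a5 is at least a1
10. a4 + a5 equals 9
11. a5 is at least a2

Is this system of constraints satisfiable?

Setting (a1, a2, a3, a4, a5) = (2, 2, 5, 5, 4) satisfies everything: constraint 7: a4 - a1 = 3; constraint 10: a4 + a5 = 9, and the others follow.

Satisfiable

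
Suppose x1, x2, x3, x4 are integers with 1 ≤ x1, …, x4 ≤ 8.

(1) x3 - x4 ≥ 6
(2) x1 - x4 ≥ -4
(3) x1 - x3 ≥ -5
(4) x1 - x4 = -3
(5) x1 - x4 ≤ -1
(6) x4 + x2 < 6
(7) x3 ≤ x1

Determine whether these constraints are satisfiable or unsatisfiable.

Unsatisfiable

Constraints 1, 3, and 5 give x4 − x1 ≥ 1, x1 − x3 ≥ -5, x3 − x4 ≥ 6.
Adding all 3 inequalities: the left sides telescope to 0, and the right sides sum to 1 + (-5) + 6 = 2. So 0 ≥ 2, which is false.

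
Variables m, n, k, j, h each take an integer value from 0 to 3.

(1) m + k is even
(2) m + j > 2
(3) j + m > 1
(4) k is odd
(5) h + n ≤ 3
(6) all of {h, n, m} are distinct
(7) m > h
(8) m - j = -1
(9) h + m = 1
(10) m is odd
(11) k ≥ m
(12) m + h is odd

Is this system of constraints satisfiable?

The assignment m = 1, n = 3, k = 1, j = 2, h = 0 works:
  constraint 2 holds since m + j = 3.
  constraint 3 holds since j + m = 3.
The rest check out directly.

Satisfiable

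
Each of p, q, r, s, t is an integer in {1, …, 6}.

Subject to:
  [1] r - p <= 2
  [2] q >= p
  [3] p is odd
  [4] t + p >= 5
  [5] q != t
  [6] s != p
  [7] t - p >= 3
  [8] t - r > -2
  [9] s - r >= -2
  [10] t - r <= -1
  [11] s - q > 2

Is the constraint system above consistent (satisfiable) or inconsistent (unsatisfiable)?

Constraints 1, 7, and 10 give p − r ≥ -2, r − t ≥ 1, t − p ≥ 3.
Adding all 3 inequalities: the left sides telescope to 0, and the right sides sum to (-2) + 1 + 3 = 2. So 0 ≥ 2, which is false.

Unsatisfiable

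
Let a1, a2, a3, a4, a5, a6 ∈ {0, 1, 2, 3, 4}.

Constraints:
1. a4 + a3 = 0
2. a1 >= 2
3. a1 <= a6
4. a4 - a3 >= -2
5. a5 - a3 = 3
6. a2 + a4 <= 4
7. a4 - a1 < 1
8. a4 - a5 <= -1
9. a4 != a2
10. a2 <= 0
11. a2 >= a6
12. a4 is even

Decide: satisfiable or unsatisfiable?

Unsatisfiable

From constraints 2 and 3: a6 ≥ a1 and a1 ≥ 2, so a6 ≥ 2. From constraints 10 and 11: a6 ≤ a2 and a2 ≤ 0, so a6 ≤ 0. But 0 < 2, so no value of a6 works.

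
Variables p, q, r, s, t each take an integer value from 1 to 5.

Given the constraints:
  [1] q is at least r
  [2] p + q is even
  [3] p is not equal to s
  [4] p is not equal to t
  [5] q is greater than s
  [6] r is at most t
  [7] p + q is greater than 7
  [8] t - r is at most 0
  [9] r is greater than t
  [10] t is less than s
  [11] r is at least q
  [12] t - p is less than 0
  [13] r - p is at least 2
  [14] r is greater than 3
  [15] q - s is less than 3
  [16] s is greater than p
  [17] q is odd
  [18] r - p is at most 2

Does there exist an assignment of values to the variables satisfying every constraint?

Constraints 5, 6, 11, 12, and 16 give r ≤ t, t < p, p < s, s < q, q ≤ r. Chaining: r ≤ t < p < s < q ≤ r, which forces r < r — impossible.

Unsatisfiable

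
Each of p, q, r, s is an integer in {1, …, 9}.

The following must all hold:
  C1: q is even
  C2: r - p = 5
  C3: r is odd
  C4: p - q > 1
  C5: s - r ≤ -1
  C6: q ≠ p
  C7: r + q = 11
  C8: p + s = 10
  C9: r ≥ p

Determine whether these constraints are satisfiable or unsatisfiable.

Satisfiable

Setting (p, q, r, s) = (4, 2, 9, 6) satisfies everything: constraint 2: r - p = 5; constraint 4: p - q = 2, and the others follow.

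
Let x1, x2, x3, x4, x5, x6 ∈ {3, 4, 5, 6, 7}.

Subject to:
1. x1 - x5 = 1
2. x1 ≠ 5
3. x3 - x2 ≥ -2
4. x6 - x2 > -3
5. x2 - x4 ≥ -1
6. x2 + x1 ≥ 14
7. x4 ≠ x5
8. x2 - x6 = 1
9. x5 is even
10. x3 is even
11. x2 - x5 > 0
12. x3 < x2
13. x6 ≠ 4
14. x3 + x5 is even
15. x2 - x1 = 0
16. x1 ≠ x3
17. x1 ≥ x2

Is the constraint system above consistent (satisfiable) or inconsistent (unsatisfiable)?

Satisfiable

Try x1 = 7, x2 = 7, x3 = 6, x4 = 5, x5 = 6, x6 = 6.
Check constraint 1: x1 - x5 = 1; constraint 3: x3 - x2 = -1. The remaining constraints are straightforward to verify.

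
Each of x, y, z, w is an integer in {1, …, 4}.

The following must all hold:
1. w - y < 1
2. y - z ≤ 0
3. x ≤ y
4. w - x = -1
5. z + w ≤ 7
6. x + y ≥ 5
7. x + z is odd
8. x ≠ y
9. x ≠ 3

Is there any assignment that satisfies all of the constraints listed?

Try x = 2, y = 3, z = 3, w = 1.
Check constraint 1: w - y = -2; constraint 2: y - z = 0. The remaining constraints are straightforward to verify.

Satisfiable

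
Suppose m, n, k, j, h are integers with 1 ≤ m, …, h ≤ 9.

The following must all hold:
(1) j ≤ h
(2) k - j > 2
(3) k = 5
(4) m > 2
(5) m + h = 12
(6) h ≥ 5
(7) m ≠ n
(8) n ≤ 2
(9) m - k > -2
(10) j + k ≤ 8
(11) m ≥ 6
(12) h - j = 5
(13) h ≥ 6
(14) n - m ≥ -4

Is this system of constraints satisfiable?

Satisfiable

The assignment m = 6, n = 2, k = 5, j = 1, h = 6 works:
  constraint 2 holds since k - j = 4.
  constraint 5 holds since m + h = 12.
The rest check out directly.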